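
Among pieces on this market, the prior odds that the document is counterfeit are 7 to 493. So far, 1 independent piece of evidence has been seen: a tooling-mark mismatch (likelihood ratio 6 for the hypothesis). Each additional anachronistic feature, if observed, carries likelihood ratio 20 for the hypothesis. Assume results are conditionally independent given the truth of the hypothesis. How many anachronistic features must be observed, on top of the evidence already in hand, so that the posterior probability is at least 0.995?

3

Prior odds = 7/493.
Bayes factor of the evidence already in hand = 6.
Odds after that evidence = (7/493) × 6 = 42/493.
Target odds = 0.995/0.005 = 199.
Need 20ⁿ ≥ 199 ÷ (42/493) = 98107/42.
20² = 400 falls short of 98107/42 but 20³ = 8000 reaches it, so n = 3.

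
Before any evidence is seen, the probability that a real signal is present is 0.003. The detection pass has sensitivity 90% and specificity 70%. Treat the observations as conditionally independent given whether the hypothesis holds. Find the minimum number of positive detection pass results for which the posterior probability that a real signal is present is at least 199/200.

Prior odds = 0.003/0.997 = 3/997.
False-positive rate = 1 − 0.7 = 0.3; likelihood ratio of a positive = 0.9/0.3 = 3.
Target posterior odds = 0.995/0.005 = 199.
Require 3ⁿ ≥ 199 ÷ (3/997) = 198403/3.
3¹⁰ = 59049 falls short of 198403/3 but 3¹¹ = 177147 reaches it, so n = 11.

11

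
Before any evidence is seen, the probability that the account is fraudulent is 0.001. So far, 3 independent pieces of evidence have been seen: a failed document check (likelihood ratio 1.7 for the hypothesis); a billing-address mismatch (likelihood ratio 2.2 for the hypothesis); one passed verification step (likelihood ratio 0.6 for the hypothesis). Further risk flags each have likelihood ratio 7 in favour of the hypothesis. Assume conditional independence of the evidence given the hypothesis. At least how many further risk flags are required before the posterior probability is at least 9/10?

5

Prior odds = 0.001/0.999 = 1/999.
Combined Bayes factor of the evidence already in hand = 1.7 × 2.2 × 0.6 = 2.244.
Odds after that evidence = (1/999) × 2.244 = 187/83250.
Target odds = 0.9/0.1 = 9.
Need 7ⁿ ≥ 9 ÷ (187/83250) = 749250/187.
7⁴ = 2401 falls short of 749250/187 but 7⁵ = 16807 reaches it, so n = 5.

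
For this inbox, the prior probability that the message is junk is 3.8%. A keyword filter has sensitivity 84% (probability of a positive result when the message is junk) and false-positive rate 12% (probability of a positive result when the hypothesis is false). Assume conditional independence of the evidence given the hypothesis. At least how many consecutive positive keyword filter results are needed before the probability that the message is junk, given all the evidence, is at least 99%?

5

Prior odds = 0.038/0.962 = 19/481.
Likelihood ratio of a positive result = 0.84/0.12 = 7.
Target posterior odds = 0.99/0.01 = 99.
Require 7ⁿ ≥ 99 ÷ (19/481) = 47619/19.
7⁴ = 2401 falls short of 47619/19 but 7⁵ = 16807 reaches it, so n = 5.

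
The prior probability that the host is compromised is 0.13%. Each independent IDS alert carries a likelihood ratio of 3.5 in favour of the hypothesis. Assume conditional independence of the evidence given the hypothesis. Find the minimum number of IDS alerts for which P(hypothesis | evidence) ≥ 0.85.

Prior odds: 0.0013 ÷ 0.9987 = 13/9987.
Likelihood ratio per IDS alert = 3.5.
Target posterior odds = 0.85/0.15 = 17/3.
Require 3.5ⁿ ≥ 17/3 ÷ (13/9987) = 56593/13.
3.5⁶ = 1838.265625 falls short of 56593/13 but 3.5⁷ = 823543/128 reaches it, so n = 7.

7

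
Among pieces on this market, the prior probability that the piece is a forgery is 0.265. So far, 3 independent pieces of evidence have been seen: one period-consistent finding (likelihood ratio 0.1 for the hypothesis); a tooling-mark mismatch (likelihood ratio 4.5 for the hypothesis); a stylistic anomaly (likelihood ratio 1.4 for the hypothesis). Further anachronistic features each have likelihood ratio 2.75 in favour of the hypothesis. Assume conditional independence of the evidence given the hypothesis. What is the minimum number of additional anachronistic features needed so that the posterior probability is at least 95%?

Prior odds = 0.265/0.735 = 53/147.
Combined Bayes factor of the evidence already in hand = 0.1 × 4.5 × 1.4 = 0.63.
Odds after that evidence = (53/147) × 0.63 = 159/700.
Target odds = 0.95/0.05 = 19.
Need 2.75ⁿ ≥ 19 ÷ (159/700) = 13300/159.
2.75⁴ = 57.19140625 falls short of 13300/159 but 2.75⁵ = 161051/1024 reaches it, so n = 5.

5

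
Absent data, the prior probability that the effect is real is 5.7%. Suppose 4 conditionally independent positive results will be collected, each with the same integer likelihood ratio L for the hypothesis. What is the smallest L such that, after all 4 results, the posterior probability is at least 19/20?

5

Prior odds = 0.057/0.943 = 57/943.
Target odds = 0.95/0.05 = 19.
Need L⁴ ≥ 19 ÷ (57/943) = 943/3.
4⁴ = 256 < 943/3 ≤ 625 = 5⁴, so L = 5.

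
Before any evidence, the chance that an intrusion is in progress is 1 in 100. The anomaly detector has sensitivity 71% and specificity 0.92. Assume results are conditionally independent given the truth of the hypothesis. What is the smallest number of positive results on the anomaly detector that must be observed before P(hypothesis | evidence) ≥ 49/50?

Prior odds = 0.01/0.99 = 1/99.
False-positive rate = 1 − 0.92 = 0.08; likelihood ratio of a positive = 0.71/0.08 = 8.875.
Target odds: 0.98 ÷ 0.02 = 49.
Need (1/99) × 8.875ⁿ ≥ 49, i.e. 8.875ⁿ ≥ 4851.
8.875³ = 357911/512 falls short of 4851 but 8.875⁴ = 25411681/4096 reaches it, so n = 4.

4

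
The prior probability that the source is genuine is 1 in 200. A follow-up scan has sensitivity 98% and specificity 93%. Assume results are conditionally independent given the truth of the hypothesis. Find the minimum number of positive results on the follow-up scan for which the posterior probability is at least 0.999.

5

Prior odds: 0.005 ÷ 0.995 = 1/199.
False-positive rate = 1 − 0.93 = 0.07; likelihood ratio of a positive = 0.98/0.07 = 14.
Target odds: 0.999 ÷ 0.001 = 999.
Require 14ⁿ ≥ 999 ÷ (1/199) = 198801.
14⁴ = 38416 falls short of 198801 but 14⁵ = 537824 reaches it, so n = 5.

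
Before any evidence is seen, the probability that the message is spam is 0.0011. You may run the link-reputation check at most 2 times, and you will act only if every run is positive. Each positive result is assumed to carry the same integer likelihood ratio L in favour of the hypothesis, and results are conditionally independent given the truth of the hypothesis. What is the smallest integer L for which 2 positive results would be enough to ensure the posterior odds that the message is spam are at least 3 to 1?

Prior odds = 0.0011/0.9989 = 11/9989.
Target odds = 3.
Need L² ≥ 3 ÷ (11/9989) = 29967/11.
52² = 2704 < 29967/11 ≤ 2809 = 53², so L = 53.

53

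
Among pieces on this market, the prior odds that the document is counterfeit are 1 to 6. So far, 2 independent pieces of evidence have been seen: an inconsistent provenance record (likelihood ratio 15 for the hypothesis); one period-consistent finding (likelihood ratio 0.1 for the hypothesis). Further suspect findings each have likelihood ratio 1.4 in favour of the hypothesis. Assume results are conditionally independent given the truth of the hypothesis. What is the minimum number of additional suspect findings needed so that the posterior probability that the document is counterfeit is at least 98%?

16

Prior odds = 1/6.
Combined Bayes factor of the evidence already in hand = 15 × 0.1 = 1.5.
Odds after that evidence = (1/6) × 1.5 = 0.25.
Target odds = 0.98/0.02 = 49.
Need 1.4ⁿ ≥ 49 ÷ 0.25 = 196.
1.4¹⁵ ≈155.568 falls short of 196 but 1.4¹⁶ ≈217.795 reaches it, so n = 16.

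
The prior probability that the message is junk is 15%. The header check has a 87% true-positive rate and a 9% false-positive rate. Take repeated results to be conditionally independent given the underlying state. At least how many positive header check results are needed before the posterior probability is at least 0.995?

Prior odds: 0.15 ÷ 0.85 = 3/17.
Likelihood ratio of a positive result = 0.87/0.09 = 29/3.
Target posterior odds = 0.995/0.005 = 199.
Require (29/3)ⁿ ≥ 199 ÷ (3/17) = 3383/3.
(29/3)³ = 24389/27 falls short of 3383/3 but (29/3)⁴ = 707281/81 reaches it, so n = 4.

4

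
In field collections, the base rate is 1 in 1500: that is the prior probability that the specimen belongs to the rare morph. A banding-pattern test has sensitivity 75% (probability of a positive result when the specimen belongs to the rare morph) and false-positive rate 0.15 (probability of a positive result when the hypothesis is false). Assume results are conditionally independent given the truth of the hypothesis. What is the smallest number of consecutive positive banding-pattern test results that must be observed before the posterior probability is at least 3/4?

Prior odds = (1/1500)/(1499/1500) = 1/1499.
Likelihood ratio of a positive result = 0.75/0.15 = 5.
Target posterior odds = 0.75/0.25 = 3.
Require 5ⁿ ≥ 3 ÷ (1/1499) = 4497.
5⁵ = 3125 falls short of 4497 but 5⁶ = 15625 reaches it, so n = 6.

6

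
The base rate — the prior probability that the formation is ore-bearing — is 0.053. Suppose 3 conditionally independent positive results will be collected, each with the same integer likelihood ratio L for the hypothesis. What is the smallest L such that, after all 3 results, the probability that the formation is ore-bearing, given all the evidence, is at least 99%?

Prior odds = 0.053/0.947 = 53/947.
Target odds = 0.99/0.01 = 99.
Need L³ ≥ 99 ÷ (53/947) = 93753/53.
12³ = 1728 < 93753/53 ≤ 2197 = 13³, so L = 13.

13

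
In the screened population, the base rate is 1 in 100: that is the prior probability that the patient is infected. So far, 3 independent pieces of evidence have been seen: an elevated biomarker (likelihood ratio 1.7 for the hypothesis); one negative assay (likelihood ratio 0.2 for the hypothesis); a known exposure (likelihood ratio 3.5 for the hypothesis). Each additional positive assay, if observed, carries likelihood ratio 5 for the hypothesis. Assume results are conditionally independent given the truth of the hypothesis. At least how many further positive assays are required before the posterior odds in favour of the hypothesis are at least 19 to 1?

Prior odds = 0.01/0.99 = 1/99.
Combined Bayes factor of the evidence already in hand = 1.7 × 0.2 × 3.5 = 1.19.
Odds after that evidence = (1/99) × 1.19 = 119/9900.
Target odds = 19.
Need 5ⁿ ≥ 19 ÷ (119/9900) = 188100/119.
5⁴ = 625 falls short of 188100/119 but 5⁵ = 3125 reaches it, so n = 5.

5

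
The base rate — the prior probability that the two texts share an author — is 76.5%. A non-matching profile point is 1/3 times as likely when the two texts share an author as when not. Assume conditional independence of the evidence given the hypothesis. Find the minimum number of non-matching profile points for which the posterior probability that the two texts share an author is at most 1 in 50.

5

Prior odds: 0.765 ÷ 0.235 = 153/47.
Likelihood ratio per non-matching profile point = 1/3.
Target posterior odds = 0.02/0.98 = 1/49.
Need (153/47) × (1/3)ⁿ ≤ 1/49, i.e. (1/3)ⁿ ≤ 47/7497.
(1/3)⁴ = 1/81 is still above 47/7497 but (1/3)⁵ = 1/243 is at or below it, so n = 5.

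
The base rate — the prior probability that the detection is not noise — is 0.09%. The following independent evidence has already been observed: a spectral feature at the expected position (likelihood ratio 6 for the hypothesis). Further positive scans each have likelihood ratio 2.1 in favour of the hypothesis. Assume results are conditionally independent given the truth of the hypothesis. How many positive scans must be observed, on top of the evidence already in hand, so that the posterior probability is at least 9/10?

Prior odds = 0.0009/0.9991 = 9/9991.
Bayes factor of the evidence already in hand = 6.
Odds after that evidence = (9/9991) × 6 = 54/9991.
Target odds = 0.9/0.1 = 9.
Need 2.1ⁿ ≥ 9 ÷ (54/9991) = 9991/6.
2.1⁹ ≈794.28 falls short of 9991/6 but 2.1¹⁰ ≈1667.99 reaches it, so n = 10.

10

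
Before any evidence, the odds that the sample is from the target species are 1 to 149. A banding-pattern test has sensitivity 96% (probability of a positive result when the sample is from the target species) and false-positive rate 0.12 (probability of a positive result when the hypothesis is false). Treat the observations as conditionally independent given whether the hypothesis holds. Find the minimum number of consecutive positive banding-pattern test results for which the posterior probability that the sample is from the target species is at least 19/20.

4

Prior odds = 1/149.
Likelihood ratio of a positive result = 0.96/0.12 = 8.
Target posterior odds = 0.95/0.05 = 19.
Need (1/149) × 8ⁿ ≥ 19, i.e. 8ⁿ ≥ 2831.
8³ = 512 falls short of 2831 but 8⁴ = 4096 reaches it, so n = 4.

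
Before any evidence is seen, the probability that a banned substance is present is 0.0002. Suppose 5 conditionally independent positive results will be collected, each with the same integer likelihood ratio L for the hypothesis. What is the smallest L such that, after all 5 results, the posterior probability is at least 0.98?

Prior odds = 0.0002/0.9998 = 1/4999.
Target odds = 0.98/0.02 = 49.
Need L⁵ ≥ 49 ÷ (1/4999) = 244951.
11⁵ = 161051 < 244951 ≤ 248832 = 12⁵, so L = 12.

12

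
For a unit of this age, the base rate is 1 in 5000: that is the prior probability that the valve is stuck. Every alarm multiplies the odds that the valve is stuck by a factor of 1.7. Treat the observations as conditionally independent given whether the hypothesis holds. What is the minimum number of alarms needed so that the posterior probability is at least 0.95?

Prior odds = 0.0002/0.9998 = 1/4999.
Likelihood ratio per alarm = 1.7.
Target odds: 0.95 ÷ 0.05 = 19.
Need (1/4999) × 1.7ⁿ ≥ 19, i.e. 1.7ⁿ ≥ 94981.
1.7²¹ ≈69091.9 falls short of 94981 but 1.7²² ≈117456 reaches it, so n = 22.

22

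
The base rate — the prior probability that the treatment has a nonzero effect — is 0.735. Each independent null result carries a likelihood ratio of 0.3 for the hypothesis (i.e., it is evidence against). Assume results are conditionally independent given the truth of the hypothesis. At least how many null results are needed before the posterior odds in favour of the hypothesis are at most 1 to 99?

5

Prior odds: 0.735 ÷ 0.265 = 147/53.
Likelihood ratio per null result = 0.3.
Target odds = 1/99.
Need (147/53) × 0.3ⁿ ≤ 1/99, i.e. 0.3ⁿ ≤ 53/14553.
0.3⁴ = 0.0081 is still above 53/14553 but 0.3⁵ = 243/100000 is at or below it, so n = 5.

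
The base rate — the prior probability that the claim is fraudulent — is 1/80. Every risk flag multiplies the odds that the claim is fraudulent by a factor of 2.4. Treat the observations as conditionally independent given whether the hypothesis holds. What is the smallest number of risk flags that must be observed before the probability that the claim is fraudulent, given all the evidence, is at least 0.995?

Prior odds: 0.0125 ÷ 0.9875 = 1/79.
Likelihood ratio per risk flag = 2.4.
Target posterior odds = 0.995/0.005 = 199.
Need (1/79) × 2.4ⁿ ≥ 199, i.e. 2.4ⁿ ≥ 15721.
2.4¹¹ ≈15216.8 falls short of 15721 but 2.4¹² ≈36520.3 reaches it, so n = 12.

12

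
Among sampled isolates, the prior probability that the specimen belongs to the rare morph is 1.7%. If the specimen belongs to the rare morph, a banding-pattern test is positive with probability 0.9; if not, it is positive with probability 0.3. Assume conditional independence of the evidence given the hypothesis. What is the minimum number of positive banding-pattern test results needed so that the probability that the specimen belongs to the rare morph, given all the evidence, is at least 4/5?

5

Prior odds = 0.017/0.983 = 17/983.
Likelihood ratio of a positive = 0.9/0.3 = 3.
Target posterior odds = 0.8/0.2 = 4.
Require 3ⁿ ≥ 4 ÷ (17/983) = 3932/17.
3⁴ = 81 falls short of 3932/17 but 3⁵ = 243 reaches it, so n = 5.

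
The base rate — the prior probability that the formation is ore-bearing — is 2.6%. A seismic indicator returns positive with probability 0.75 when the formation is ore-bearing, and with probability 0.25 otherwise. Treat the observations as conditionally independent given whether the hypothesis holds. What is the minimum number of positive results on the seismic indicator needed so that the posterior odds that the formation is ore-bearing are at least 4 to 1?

5

Prior odds: 0.026 ÷ 0.974 = 13/487.
Likelihood ratio of a positive result = 0.75/0.25 = 3.
Target odds = 4.
Need (13/487) × 3ⁿ ≥ 4, i.e. 3ⁿ ≥ 1948/13.
3⁴ = 81 falls short of 1948/13 but 3⁵ = 243 reaches it, so n = 5.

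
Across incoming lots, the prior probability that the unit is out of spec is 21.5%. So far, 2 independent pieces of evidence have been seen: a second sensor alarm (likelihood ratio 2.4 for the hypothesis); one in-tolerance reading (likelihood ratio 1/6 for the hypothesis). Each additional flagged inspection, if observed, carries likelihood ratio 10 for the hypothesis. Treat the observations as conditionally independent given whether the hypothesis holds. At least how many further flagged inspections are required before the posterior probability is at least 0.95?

Prior odds = 0.215/0.785 = 43/157.
Combined Bayes factor of the evidence already in hand = 2.4 × (1/6) = 0.4.
Odds after that evidence = (43/157) × 0.4 = 86/785.
Target odds = 0.95/0.05 = 19.
Need 10ⁿ ≥ 19 ÷ (86/785) = 14915/86.
10² = 100 falls short of 14915/86 but 10³ = 1000 reaches it, so n = 3.

3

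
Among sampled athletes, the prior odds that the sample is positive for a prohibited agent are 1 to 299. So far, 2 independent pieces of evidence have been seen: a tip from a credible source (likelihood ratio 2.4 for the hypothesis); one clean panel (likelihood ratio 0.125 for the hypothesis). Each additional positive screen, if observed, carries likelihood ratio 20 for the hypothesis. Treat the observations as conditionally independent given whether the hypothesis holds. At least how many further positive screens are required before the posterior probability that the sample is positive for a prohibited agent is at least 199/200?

Prior odds = 1/299.
Combined Bayes factor of the evidence already in hand = 2.4 × 0.125 = 0.3.
Odds after that evidence = (1/299) × 0.3 = 3/2990.
Target odds = 0.995/0.005 = 199.
Need 20ⁿ ≥ 199 ÷ (3/2990) = 595010/3.
20⁴ = 160000 falls short of 595010/3 but 20⁵ = 3200000 reaches it, so n = 5.

5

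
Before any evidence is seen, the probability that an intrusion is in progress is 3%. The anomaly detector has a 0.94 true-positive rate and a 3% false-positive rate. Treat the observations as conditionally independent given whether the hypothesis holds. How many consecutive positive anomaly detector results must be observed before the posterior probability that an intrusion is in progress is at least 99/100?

Prior odds: 0.03 ÷ 0.97 = 3/97.
Likelihood ratio of a positive result = 0.94/0.03 = 94/3.
Target odds: 0.99 ÷ 0.01 = 99.
Require (94/3)ⁿ ≥ 99 ÷ (3/97) = 3201.
(94/3)² = 8836/9 falls short of 3201 but (94/3)³ = 830584/27 reaches it, so n = 3.

3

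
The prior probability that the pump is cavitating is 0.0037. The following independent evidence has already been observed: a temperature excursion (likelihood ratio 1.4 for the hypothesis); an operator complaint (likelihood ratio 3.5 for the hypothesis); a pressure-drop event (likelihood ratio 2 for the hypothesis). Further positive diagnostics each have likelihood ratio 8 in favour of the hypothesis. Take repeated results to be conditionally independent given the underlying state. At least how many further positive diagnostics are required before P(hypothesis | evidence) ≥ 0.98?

4

Prior odds = 0.0037/0.9963 = 37/9963.
Combined Bayes factor of the evidence already in hand = 1.4 × 3.5 × 2 = 9.8.
Odds after that evidence = (37/9963) × 9.8 = 1813/49815.
Target odds = 0.98/0.02 = 49.
Need 8ⁿ ≥ 49 ÷ (1813/49815) = 49815/37.
8³ = 512 falls short of 49815/37 but 8⁴ = 4096 reaches it, so n = 4.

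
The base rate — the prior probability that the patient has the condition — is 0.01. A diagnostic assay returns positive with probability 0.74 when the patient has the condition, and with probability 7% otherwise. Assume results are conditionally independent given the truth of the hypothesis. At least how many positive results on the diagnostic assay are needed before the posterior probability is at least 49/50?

4

Prior odds: 0.01 ÷ 0.99 = 1/99.
Likelihood ratio of a positive result = 0.74/0.07 = 74/7.
Target odds: 0.98 ÷ 0.02 = 49.
Need (1/99) × (74/7)ⁿ ≥ 49, i.e. (74/7)ⁿ ≥ 4851.
(74/7)³ = 405224/343 falls short of 4851 but (74/7)⁴ = 29986576/2401 reaches it, so n = 4.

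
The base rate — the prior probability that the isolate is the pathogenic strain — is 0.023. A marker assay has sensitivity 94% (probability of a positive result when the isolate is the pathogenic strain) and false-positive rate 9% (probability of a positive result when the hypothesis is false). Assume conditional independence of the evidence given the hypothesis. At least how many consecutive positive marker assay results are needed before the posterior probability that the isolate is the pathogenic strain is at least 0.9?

Prior odds = 0.023/0.977 = 23/977.
Likelihood ratio of a positive result = 0.94/0.09 = 94/9.
Target odds: 0.9 ÷ 0.1 = 9.
Need (23/977) × (94/9)ⁿ ≥ 9, i.e. (94/9)ⁿ ≥ 8793/23.
(94/9)² = 8836/81 falls short of 8793/23 but (94/9)³ = 830584/729 reaches it, so n = 3.

3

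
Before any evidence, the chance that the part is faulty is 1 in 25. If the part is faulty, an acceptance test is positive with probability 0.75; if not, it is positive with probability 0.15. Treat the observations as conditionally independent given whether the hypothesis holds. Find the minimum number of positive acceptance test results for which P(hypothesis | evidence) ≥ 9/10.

4

Prior odds = 0.04/0.96 = 1/24.
Likelihood ratio of a positive = 0.75/0.15 = 5.
Target odds: 0.9 ÷ 0.1 = 9.
Need (1/24) × 5ⁿ ≥ 9, i.e. 5ⁿ ≥ 216.
5³ = 125 falls short of 216 but 5⁴ = 625 reaches it, so n = 4.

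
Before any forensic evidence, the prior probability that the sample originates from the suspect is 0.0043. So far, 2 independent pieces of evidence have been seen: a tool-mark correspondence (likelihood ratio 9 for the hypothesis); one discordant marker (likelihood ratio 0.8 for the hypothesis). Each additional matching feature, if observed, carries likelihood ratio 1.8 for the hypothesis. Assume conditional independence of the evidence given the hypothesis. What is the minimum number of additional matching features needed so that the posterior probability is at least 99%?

14

Prior odds = 0.0043/0.9957 = 43/9957.
Combined Bayes factor of the evidence already in hand = 9 × 0.8 = 7.2.
Odds after that evidence = (43/9957) × 7.2 = 516/16595.
Target odds = 0.99/0.01 = 99.
Need 1.8ⁿ ≥ 99 ÷ (516/16595) = 547635/172.
1.8¹³ ≈2082.3 falls short of 547635/172 but 1.8¹⁴ ≈3748.13 reaches it, so n = 14.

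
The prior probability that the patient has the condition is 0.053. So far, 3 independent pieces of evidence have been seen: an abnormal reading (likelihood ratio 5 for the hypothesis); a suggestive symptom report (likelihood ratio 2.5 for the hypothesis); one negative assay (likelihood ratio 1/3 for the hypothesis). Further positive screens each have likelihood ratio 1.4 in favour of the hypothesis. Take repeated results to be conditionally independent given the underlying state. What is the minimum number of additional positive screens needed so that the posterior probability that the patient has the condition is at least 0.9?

11

Prior odds = 0.053/0.947 = 53/947.
Combined Bayes factor of the evidence already in hand = 5 × 2.5 × (1/3) = 25/6.
Odds after that evidence = (53/947) × 25/6 = 1325/5682.
Target odds = 0.9/0.1 = 9.
Need 1.4ⁿ ≥ 9 ÷ (1325/5682) = 51138/1325.
1.4¹⁰ = 282475249/9765625 falls short of 51138/1325 but 1.4¹¹ ≈40.4957 reaches it, so n = 11.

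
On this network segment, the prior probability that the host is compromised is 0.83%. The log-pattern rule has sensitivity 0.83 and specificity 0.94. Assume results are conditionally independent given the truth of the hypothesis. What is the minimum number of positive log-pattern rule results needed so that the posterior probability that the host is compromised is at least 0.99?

4

Prior odds = 0.0083/0.9917 = 83/9917.
False-positive rate = 1 − 0.94 = 0.06; likelihood ratio of a positive = 0.83/0.06 = 83/6.
Target odds: 0.99 ÷ 0.01 = 99.
Require (83/6)ⁿ ≥ 99 ÷ (83/9917) = 981783/83.
(83/6)³ = 571787/216 falls short of 981783/83 but (83/6)⁴ = 47458321/1296 reaches it, so n = 4.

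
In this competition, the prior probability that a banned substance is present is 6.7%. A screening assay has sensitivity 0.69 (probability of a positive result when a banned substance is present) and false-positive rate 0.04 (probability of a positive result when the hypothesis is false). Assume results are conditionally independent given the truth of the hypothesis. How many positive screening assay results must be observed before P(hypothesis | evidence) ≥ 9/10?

Prior odds: 0.067 ÷ 0.933 = 67/933.
Likelihood ratio of a positive result = 0.69/0.04 = 17.25.
Target odds: 0.9 ÷ 0.1 = 9.
Need (67/933) × 17.25ⁿ ≥ 9, i.e. 17.25ⁿ ≥ 8397/67.
17.25¹ = 17.25 falls short of 8397/67 but 17.25² = 297.5625 reaches it, so n = 2.

2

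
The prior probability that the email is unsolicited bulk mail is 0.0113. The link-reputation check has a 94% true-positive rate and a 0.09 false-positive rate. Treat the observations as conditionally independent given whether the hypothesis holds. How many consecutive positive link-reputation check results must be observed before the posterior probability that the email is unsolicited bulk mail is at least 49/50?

Prior odds = 0.0113/0.9887 = 113/9887.
Likelihood ratio of a positive result = 0.94/0.09 = 94/9.
Target posterior odds = 0.98/0.02 = 49.
Need (113/9887) × (94/9)ⁿ ≥ 49, i.e. (94/9)ⁿ ≥ 484463/113.
(94/9)³ = 830584/729 falls short of 484463/113 but (94/9)⁴ = 78074896/6561 reaches it, so n = 4.

4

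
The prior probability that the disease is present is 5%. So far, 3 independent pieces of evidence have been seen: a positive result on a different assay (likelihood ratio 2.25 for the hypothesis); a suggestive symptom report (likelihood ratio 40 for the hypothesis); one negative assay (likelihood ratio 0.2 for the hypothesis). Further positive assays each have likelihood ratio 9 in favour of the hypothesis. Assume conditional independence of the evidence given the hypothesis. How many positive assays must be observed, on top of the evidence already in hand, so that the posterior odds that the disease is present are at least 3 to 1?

Prior odds = 0.05/0.95 = 1/19.
Combined Bayes factor of the evidence already in hand = 2.25 × 40 × 0.2 = 18.
Odds after that evidence = (1/19) × 18 = 18/19.
Target odds = 3.
Need 9ⁿ ≥ 3 ÷ (18/19) = 19/6.
9¹ = 9, which meets the required 19/6; so n = 1.

1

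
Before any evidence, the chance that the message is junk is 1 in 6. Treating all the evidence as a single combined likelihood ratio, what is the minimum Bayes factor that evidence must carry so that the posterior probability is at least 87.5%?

Prior odds = (1/6)/(5/6) = 0.2.
Target odds = 0.875/0.125 = 7.
Required Bayes factor = 7 ÷ 0.2 = 35.

35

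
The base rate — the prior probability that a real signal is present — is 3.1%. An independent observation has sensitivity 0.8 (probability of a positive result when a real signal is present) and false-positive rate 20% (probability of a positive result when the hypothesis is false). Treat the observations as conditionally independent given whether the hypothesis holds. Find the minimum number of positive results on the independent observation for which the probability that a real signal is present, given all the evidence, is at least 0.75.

4

Prior odds = 0.031/0.969 = 31/969.
Likelihood ratio of a positive result = 0.8/0.2 = 4.
Target posterior odds = 0.75/0.25 = 3.
Require 4ⁿ ≥ 3 ÷ (31/969) = 2907/31.
4³ = 64 falls short of 2907/31 but 4⁴ = 256 reaches it, so n = 4.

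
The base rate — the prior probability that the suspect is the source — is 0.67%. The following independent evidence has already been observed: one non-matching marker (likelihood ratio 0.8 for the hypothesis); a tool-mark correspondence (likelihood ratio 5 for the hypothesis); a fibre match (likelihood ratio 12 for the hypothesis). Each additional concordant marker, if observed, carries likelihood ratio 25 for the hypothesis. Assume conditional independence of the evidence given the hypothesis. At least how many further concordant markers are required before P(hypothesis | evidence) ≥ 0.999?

3

Prior odds = 0.0067/0.9933 = 67/9933.
Combined Bayes factor of the evidence already in hand = 0.8 × 5 × 12 = 48.
Odds after that evidence = (67/9933) × 48 = 1072/3311.
Target odds = 0.999/0.001 = 999.
Need 25ⁿ ≥ 999 ÷ (1072/3311) = 3307689/1072.
25² = 625 falls short of 3307689/1072 but 25³ = 15625 reaches it, so n = 3.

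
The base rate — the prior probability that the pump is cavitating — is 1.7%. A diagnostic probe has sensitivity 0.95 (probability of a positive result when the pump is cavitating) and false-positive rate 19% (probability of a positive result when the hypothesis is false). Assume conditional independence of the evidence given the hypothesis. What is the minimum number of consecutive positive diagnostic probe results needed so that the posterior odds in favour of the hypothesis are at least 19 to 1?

5

Prior odds: 0.017 ÷ 0.983 = 17/983.
Likelihood ratio of a positive result = 0.95/0.19 = 5.
Target odds = 19.
Require 5ⁿ ≥ 19 ÷ (17/983) = 18677/17.
5⁴ = 625 falls short of 18677/17 but 5⁵ = 3125 reaches it, so n = 5.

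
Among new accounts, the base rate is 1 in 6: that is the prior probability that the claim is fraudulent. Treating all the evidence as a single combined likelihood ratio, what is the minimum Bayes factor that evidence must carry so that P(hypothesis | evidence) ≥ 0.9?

Prior odds = (1/6)/(5/6) = 0.2.
Target odds = 0.9/0.1 = 9.
Required Bayes factor = 9 ÷ 0.2 = 45.

45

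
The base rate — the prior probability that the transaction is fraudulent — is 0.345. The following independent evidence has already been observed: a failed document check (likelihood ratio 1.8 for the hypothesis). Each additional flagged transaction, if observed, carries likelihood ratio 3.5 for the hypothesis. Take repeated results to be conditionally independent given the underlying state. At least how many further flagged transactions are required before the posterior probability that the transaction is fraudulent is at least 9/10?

Prior odds = 0.345/0.655 = 69/131.
Bayes factor of the evidence already in hand = 1.8.
Odds after that evidence = (69/131) × 1.8 = 621/655.
Target odds = 0.9/0.1 = 9.
Need 3.5ⁿ ≥ 9 ÷ (621/655) = 655/69.
3.5¹ = 3.5 falls short of 655/69 but 3.5² = 12.25 reaches it, so n = 2.

2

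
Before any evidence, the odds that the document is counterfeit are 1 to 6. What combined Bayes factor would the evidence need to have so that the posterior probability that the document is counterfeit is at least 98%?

Prior odds = 1/6.
Target odds = 0.98/0.02 = 49.
Required Bayes factor = 49 ÷ (1/6) = 294.

294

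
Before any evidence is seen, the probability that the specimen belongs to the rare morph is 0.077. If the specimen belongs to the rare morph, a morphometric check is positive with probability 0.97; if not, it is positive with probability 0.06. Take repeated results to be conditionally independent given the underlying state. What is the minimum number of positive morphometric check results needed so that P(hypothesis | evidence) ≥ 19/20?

Prior odds = 0.077/0.923 = 77/923.
Likelihood ratio of a positive = 0.97/0.06 = 97/6.
Target odds: 0.95 ÷ 0.05 = 19.
Need (77/923) × (97/6)ⁿ ≥ 19, i.e. (97/6)ⁿ ≥ 17537/77.
(97/6)¹ = 97/6 falls short of 17537/77 but (97/6)² = 9409/36 reaches it, so n = 2.

2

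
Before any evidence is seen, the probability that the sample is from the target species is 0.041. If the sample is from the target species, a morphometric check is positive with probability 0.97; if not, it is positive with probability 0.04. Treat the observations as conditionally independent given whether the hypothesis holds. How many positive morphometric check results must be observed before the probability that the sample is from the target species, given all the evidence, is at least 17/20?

Prior odds: 0.041 ÷ 0.959 = 41/959.
Likelihood ratio of a positive = 0.97/0.04 = 24.25.
Target odds: 0.85 ÷ 0.15 = 17/3.
Need (41/959) × 24.25ⁿ ≥ 17/3, i.e. 24.25ⁿ ≥ 16303/123.
24.25¹ = 24.25 falls short of 16303/123 but 24.25² = 588.0625 reaches it, so n = 2.

2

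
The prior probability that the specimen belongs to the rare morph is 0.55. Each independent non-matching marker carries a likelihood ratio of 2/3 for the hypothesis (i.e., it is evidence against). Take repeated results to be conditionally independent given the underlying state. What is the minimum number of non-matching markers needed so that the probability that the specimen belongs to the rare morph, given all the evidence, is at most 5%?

Prior odds = 0.55/0.45 = 11/9.
Likelihood ratio per non-matching marker = 2/3.
Target odds: 0.05 ÷ 0.95 = 1/19.
Require (2/3)ⁿ ≤ 1/19 ÷ (11/9) = 9/209.
(2/3)⁷ = 128/2187 is still above 9/209 but (2/3)⁸ = 256/6561 is at or below it, so n = 8.

8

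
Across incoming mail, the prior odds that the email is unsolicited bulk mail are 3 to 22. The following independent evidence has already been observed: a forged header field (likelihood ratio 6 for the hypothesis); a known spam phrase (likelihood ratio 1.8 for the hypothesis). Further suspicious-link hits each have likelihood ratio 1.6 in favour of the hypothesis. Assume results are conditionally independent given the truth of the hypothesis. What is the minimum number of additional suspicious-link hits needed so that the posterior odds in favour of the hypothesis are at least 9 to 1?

4

Prior odds = 3/22.
Combined Bayes factor of the evidence already in hand = 6 × 1.8 = 10.8.
Odds after that evidence = (3/22) × 10.8 = 81/55.
Target odds = 9.
Need 1.6ⁿ ≥ 9 ÷ (81/55) = 55/9.
1.6³ = 4.096 falls short of 55/9 but 1.6⁴ = 6.5536 reaches it, so n = 4.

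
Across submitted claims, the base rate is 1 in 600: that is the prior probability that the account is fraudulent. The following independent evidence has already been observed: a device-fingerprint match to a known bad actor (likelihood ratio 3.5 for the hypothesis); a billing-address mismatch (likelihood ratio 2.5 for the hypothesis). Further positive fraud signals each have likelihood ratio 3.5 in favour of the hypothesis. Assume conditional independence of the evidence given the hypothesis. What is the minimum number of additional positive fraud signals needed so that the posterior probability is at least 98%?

Prior odds = (1/600)/(599/600) = 1/599.
Combined Bayes factor of the evidence already in hand = 3.5 × 2.5 = 8.75.
Odds after that evidence = (1/599) × 8.75 = 35/2396.
Target odds = 0.98/0.02 = 49.
Need 3.5ⁿ ≥ 49 ÷ (35/2396) = 3354.4.
3.5⁶ = 1838.265625 falls short of 3354.4 but 3.5⁷ = 823543/128 reaches it, so n = 7.

7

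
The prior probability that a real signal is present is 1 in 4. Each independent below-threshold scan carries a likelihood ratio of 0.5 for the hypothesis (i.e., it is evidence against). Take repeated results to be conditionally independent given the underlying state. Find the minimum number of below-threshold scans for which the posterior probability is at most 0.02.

Prior odds: 0.25 ÷ 0.75 = 1/3.
Likelihood ratio per below-threshold scan = 0.5.
Target posterior odds = 0.02/0.98 = 1/49.
Need (1/3) × 0.5ⁿ ≤ 1/49, i.e. 0.5ⁿ ≤ 3/49.
0.5⁴ = 0.0625 is still above 3/49 but 0.5⁵ = 0.03125 is at or below it, so n = 5.

5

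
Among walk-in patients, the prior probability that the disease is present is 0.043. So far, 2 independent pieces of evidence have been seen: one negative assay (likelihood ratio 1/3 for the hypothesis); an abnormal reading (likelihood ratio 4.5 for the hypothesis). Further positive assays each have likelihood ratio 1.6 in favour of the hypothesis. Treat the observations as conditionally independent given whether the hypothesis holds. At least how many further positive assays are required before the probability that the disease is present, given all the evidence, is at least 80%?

9

Prior odds = 0.043/0.957 = 43/957.
Combined Bayes factor of the evidence already in hand = (1/3) × 4.5 = 1.5.
Odds after that evidence = (43/957) × 1.5 = 43/638.
Target odds = 0.8/0.2 = 4.
Need 1.6ⁿ ≥ 4 ÷ (43/638) = 2552/43.
1.6⁸ = 16777216/390625 falls short of 2552/43 but 1.6⁹ = 134217728/1953125 reaches it, so n = 9.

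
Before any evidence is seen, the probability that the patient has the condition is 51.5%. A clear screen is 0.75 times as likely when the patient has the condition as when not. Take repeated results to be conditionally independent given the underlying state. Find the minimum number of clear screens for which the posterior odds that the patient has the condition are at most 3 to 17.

Prior odds = 0.515/0.485 = 103/97.
Likelihood ratio per clear screen = 0.75.
Target odds = 3/17.
Need (103/97) × 0.75ⁿ ≤ 3/17, i.e. 0.75ⁿ ≤ 291/1751.
0.75⁶ = 729/4096 is still above 291/1751 but 0.75⁷ = 2187/16384 is at or below it, so n = 7.

7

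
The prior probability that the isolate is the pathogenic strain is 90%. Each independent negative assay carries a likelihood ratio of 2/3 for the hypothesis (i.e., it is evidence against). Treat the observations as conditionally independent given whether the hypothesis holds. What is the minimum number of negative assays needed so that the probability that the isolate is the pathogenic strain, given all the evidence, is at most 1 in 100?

17

Prior odds: 0.9 ÷ 0.1 = 9.
Likelihood ratio per negative assay = 2/3.
Target odds: 0.01 ÷ 0.99 = 1/99.
Need 9 × (2/3)ⁿ ≤ 1/99, i.e. (2/3)ⁿ ≤ 1/891.
(2/3)¹⁶ = 65536/43046721 is still above 1/891 but (2/3)¹⁷ = 131072/129140163 is at or below it, so n = 17.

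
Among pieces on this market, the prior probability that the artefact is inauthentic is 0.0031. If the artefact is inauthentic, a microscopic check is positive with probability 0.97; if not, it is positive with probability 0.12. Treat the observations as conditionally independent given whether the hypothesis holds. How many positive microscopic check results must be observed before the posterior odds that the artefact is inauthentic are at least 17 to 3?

Prior odds = 0.0031/0.9969 = 31/9969.
Likelihood ratio of a positive = 0.97/0.12 = 97/12.
Target odds = 17/3.
Need (31/9969) × (97/12)ⁿ ≥ 17/3, i.e. (97/12)ⁿ ≥ 56491/31.
(97/12)³ = 912673/1728 falls short of 56491/31 but (97/12)⁴ = 88529281/20736 reaches it, so n = 4.

4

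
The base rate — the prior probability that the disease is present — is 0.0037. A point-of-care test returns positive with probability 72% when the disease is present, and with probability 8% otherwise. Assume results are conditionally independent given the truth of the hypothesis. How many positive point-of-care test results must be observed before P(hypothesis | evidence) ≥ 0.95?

Prior odds: 0.0037 ÷ 0.9963 = 37/9963.
Likelihood ratio of a positive result = 0.72/0.08 = 9.
Target posterior odds = 0.95/0.05 = 19.
Need (37/9963) × 9ⁿ ≥ 19, i.e. 9ⁿ ≥ 189297/37.
9³ = 729 falls short of 189297/37 but 9⁴ = 6561 reaches it, so n = 4.

4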